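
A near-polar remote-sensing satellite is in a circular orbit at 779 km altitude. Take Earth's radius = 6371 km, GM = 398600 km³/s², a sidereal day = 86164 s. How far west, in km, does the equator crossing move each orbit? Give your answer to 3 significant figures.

Semi-major axis a = 6371 + 779 = 7150 km. Period T = 2π√(a³/μ) = 2π√(7150³/398600) = 6016.9 s = 100.28 min.
During one orbit Earth rotates (6016.9 / 86164) × 360° = 25.14°.
At the equator that is 25.14° × (2π·6371/360) km/° = 25.14 × 111.2 = 2795 km.

2800 km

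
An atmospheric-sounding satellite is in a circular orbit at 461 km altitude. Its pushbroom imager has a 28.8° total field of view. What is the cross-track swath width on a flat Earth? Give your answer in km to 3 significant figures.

Half-angle = 28.8°/2 = 14.4°.
Swath width ≈ 2h·tan(θ/2) = 2 × 461 × tan(14.4°) = 236.7 km.

237 km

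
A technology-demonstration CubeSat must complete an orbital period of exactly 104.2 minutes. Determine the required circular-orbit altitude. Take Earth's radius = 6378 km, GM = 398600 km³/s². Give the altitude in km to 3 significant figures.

957 km

T = 104.2 min = 6252.0 s.
From T = 2π√(a³/μ): a = (μ T²/4π²)^(1/3) = (398600 × 6252.0² / 4π²)^(1/3) = 7335 km.
Altitude h = a − R = 7335 − 6378 = 957 km.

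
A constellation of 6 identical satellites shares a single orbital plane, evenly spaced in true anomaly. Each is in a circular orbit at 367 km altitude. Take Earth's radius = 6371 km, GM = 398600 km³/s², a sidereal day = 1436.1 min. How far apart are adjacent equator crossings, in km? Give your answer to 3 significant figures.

Semi-major axis a = 6371 + 367 = 6738 km. Period T = 2π√(a³/μ) = 2π√(6738³/398600) = 5504.4 s = 91.74 min.
Single-satellite node shift = (5504.4/86166) × 360° = 23.00°.
With 6 satellites evenly phased, successive equator crossings are 23.00/6 = 3.833° apart.
That is 3.833 × 111.2 = 426 km at the equator.

426 km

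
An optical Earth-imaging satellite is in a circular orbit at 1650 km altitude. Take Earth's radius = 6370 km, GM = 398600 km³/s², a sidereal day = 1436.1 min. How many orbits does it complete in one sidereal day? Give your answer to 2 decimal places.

12.05

Semi-major axis a = 6370 + 1650 = 8020 km. Period T = 2π√(a³/μ) = 2π√(8020³/398600) = 7147.8 s = 119.13 min.
Orbits per sidereal day = 86166 / 7147.8 = 12.055.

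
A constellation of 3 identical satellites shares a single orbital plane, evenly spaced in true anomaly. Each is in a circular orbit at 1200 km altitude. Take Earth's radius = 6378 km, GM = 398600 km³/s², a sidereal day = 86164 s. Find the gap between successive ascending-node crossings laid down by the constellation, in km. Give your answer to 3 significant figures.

1020 km

Semi-major axis a = 6378 + 1200 = 7578 km. Period T = 2π√(a³/μ) = 2π√(7578³/398600) = 6565.1 s = 109.42 min.
Single-satellite node shift = (6565.1/86164) × 360° = 27.43°.
With 3 satellites evenly phased, successive equator crossings are 27.43/3 = 9.143° apart.
That is 9.143 × 111.3 = 1018 km at the equator.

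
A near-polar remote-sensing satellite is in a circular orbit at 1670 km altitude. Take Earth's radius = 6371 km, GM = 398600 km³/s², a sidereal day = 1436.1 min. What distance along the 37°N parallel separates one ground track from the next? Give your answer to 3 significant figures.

2660 km

Semi-major axis a = 6371 + 1670 = 8041 km. Period T = 2π√(a³/μ) = 2π√(8041³/398600) = 7175.9 s = 119.60 min.
Node shift per orbit = (7175.9/86166) × 360° = 29.98°.
Equatorial spacing = 29.98 × 111.2 km/° = 3334 km.
At 37° latitude, spacing = 3334 × cos(37°) = 2662 km.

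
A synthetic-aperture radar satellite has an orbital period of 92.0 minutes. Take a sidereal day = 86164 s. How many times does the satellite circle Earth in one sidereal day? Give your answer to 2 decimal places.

T = 92.0 min = 5520.0 s.
Orbits per sidereal day = 86164 / 5520.0 = 15.609.

15.61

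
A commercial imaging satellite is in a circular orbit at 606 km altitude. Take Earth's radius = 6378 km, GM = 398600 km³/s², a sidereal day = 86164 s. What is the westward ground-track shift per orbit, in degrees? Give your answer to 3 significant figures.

24.3°

Semi-major axis a = 6378 + 606 = 6984 km. Period T = 2π√(a³/μ) = 2π√(6984³/398600) = 5808.5 s = 96.81 min.
During one orbit Earth rotates (5808.5 / 86164) × 360° = 24.27°.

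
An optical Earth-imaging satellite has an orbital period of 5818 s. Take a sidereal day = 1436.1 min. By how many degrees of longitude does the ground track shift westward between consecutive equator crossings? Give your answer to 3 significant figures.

24.3°

During one orbit Earth rotates (5818.0 / 86166) × 360° = 24.31°.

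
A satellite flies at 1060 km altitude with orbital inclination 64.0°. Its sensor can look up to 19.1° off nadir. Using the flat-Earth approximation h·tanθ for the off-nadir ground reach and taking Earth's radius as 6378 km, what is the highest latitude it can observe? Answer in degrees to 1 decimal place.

67.3°

For a prograde orbit the ground track reaches latitude ±i = ±64.0°.
Sensor half-swath on the ground ≈ 1060·tan(19.1°) = 367 km = 3.30° of latitude.
Maximum observable latitude ≈ 64.0 + 3.30 = 67.3°.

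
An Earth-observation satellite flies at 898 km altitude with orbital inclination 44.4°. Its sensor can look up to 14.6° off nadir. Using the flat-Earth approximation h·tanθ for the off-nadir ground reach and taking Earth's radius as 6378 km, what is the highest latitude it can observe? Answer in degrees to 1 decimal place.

46.5°

For a prograde orbit the ground track reaches latitude ±i = ±44.4°.
Sensor half-swath on the ground ≈ 898·tan(14.6°) = 234 km = 2.10° of latitude.
Maximum observable latitude ≈ 44.4 + 2.10 = 46.5°.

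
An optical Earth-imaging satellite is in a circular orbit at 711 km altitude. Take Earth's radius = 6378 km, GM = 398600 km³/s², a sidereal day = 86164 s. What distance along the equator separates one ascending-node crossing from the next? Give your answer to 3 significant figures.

2760 km

Semi-major axis a = 6378 + 711 = 7089 km. Period T = 2π√(a³/μ) = 2π√(7089³/398600) = 5940.0 s = 99.00 min.
During one orbit Earth rotates (5940.0 / 86164) × 360° = 24.82°.
At the equator that is 24.82° × (2π·6378/360) km/° = 24.82 × 111.3 = 2763 km.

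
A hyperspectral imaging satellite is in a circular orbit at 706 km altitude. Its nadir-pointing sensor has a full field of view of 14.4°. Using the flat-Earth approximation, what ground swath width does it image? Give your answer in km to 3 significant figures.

Half-angle = 14.4°/2 = 7.2°.
Swath width ≈ 2h·tan(θ/2) = 2 × 706 × tan(7.2°) = 178.4 km.

178 km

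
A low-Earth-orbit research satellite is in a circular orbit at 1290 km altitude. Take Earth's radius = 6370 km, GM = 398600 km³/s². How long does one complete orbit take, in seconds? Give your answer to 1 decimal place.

Semi-major axis a = 6370 + 1290 = 7660 km. Period T = 2π√(a³/μ) = 2π√(7660³/398600) = 6672.0 s = 111.20 min.

6672.0 seconds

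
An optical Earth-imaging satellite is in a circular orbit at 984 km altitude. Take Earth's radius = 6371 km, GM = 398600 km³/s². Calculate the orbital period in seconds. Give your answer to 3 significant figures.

Semi-major axis a = 6371 + 984 = 7355 km. Period T = 2π√(a³/μ) = 2π√(7355³/398600) = 6277.5 s = 104.62 min.

6280 seconds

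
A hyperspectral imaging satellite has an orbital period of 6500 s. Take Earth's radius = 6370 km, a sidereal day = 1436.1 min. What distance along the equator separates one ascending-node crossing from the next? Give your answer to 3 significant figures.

3020 km

During one orbit Earth rotates (6500.0 / 86166) × 360° = 27.16°.
At the equator that is 27.16° × (2π·6370/360) km/° = 27.16 × 111.2 = 3019 km.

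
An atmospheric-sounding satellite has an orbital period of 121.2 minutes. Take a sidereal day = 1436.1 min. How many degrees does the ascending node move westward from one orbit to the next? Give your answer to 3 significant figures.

T = 121.2 min = 7272.0 s.
During one orbit Earth rotates (7272.0 / 86166) × 360° = 30.38°.

30.4°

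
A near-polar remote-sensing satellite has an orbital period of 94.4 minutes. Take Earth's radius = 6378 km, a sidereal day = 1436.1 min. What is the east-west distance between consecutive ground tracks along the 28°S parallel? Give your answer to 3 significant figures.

T = 94.4 min = 5664.0 s.
Node shift per orbit = (5664.0/86166) × 360° = 23.66°.
Equatorial spacing = 23.66 × 111.3 km/° = 2634 km.
At 28° latitude, spacing = 2634 × cos(28°) = 2326 km.

2330 km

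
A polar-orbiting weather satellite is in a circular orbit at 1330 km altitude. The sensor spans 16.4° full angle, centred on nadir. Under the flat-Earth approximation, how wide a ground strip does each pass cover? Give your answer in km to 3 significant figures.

383 km

Half-angle = 16.4°/2 = 8.2°.
Swath width ≈ 2h·tan(θ/2) = 2 × 1330 × tan(8.2°) = 383.3 km.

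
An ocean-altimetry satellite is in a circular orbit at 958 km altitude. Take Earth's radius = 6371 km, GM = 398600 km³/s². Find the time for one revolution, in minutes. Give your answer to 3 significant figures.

104 min

Semi-major axis a = 6371 + 958 = 7329 km. Period T = 2π√(a³/μ) = 2π√(7329³/398600) = 6244.2 s = 104.07 min.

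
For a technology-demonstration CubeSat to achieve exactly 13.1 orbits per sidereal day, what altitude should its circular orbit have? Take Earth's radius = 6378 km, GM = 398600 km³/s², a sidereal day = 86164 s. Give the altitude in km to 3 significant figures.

1210 km

Required period T = 86164 / 13.1 = 6577.4 s.
From T = 2π√(a³/μ): a = (μ T²/4π²)^(1/3) = (398600 × 6577.4² / 4π²)^(1/3) = 7587 km.
Altitude h = a − R = 7587 − 6378 = 1209 km.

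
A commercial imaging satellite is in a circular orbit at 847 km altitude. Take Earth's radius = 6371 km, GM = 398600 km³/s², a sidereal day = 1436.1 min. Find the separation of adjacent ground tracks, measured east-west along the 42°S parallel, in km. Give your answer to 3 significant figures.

2110 km

Semi-major axis a = 6371 + 847 = 7218 km. Period T = 2π√(a³/μ) = 2π√(7218³/398600) = 6102.9 s = 101.72 min.
Node shift per orbit = (6102.9/86166) × 360° = 25.50°.
Equatorial spacing = 25.50 × 111.2 km/° = 2835 km.
At 42° latitude, spacing = 2835 × cos(42°) = 2107 km.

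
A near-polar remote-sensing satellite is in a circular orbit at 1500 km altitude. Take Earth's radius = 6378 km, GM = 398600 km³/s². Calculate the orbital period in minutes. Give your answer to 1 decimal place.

Semi-major axis a = 6378 + 1500 = 7878 km. Period T = 2π√(a³/μ) = 2π√(7878³/398600) = 6958.8 s = 115.98 min.

116.0 min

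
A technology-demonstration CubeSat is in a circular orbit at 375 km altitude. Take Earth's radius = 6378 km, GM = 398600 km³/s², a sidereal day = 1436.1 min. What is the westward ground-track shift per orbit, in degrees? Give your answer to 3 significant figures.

Semi-major axis a = 6378 + 375 = 6753 km. Period T = 2π√(a³/μ) = 2π√(6753³/398600) = 5522.8 s = 92.05 min.
During one orbit Earth rotates (5522.8 / 86166) × 360° = 23.07°.

23.1°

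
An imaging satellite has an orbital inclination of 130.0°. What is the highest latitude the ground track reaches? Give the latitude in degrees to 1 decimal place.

50.0°

Retrograde orbit: the ground track reaches ±(180° − i) = ±(180 − 130.0) = ±50.0°.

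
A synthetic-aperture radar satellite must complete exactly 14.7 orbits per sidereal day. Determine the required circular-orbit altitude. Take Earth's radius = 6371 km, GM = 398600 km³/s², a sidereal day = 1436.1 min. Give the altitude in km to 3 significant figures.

Required period T = 86166 / 14.7 = 5861.6 s.
From T = 2π√(a³/μ): a = (μ T²/4π²)^(1/3) = (398600 × 5861.6² / 4π²)^(1/3) = 7026 km.
Altitude h = a − R = 7026 − 6371 = 655 km.

655 km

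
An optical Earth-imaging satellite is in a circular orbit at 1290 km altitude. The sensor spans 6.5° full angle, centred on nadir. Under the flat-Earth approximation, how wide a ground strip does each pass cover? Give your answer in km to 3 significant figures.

Half-angle = 6.5°/2 = 3.25°.
Swath width ≈ 2h·tan(θ/2) = 2 × 1290 × tan(3.25°) = 146.5 km.

147 km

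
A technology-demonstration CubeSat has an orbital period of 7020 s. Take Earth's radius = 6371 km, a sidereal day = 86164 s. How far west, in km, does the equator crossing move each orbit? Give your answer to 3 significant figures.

3260 km

During one orbit Earth rotates (7020.0 / 86164) × 360° = 29.33°.
At the equator that is 29.33° × (2π·6371/360) km/° = 29.33 × 111.2 = 3261 km.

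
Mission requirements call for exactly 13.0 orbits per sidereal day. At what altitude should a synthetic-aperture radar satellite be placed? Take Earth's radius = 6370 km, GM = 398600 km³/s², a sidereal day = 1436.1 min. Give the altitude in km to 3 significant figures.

Required period T = 86166 / 13.0 = 6628.2 s.
From T = 2π√(a³/μ): a = (μ T²/4π²)^(1/3) = (398600 × 6628.2² / 4π²)^(1/3) = 7626 km.
Altitude h = a − R = 7626 − 6370 = 1256 km.

1260 km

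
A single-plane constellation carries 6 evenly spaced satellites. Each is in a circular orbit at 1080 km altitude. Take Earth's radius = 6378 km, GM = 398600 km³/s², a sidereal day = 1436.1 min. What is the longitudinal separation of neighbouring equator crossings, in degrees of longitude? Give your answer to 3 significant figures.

Semi-major axis a = 6378 + 1080 = 7458 km. Period T = 2π√(a³/μ) = 2π√(7458³/398600) = 6409.8 s = 106.83 min.
Single-satellite node shift = (6409.8/86166) × 360° = 26.78°.
With 6 satellites evenly phased, successive equator crossings are 26.78/6 = 4.463° apart.

4.46°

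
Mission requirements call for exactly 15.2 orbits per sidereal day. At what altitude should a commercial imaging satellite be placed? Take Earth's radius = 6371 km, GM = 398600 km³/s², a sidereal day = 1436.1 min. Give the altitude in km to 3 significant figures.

Required period T = 86166 / 15.2 = 5668.8 s.
From T = 2π√(a³/μ): a = (μ T²/4π²)^(1/3) = (398600 × 5668.8² / 4π²)^(1/3) = 6872 km.
Altitude h = a − R = 6872 − 6371 = 501 km.

501 km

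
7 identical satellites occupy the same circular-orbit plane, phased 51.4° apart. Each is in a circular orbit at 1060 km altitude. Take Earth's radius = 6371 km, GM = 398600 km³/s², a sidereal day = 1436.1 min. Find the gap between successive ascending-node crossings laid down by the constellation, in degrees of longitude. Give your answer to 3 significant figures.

3.80°

Semi-major axis a = 6371 + 1060 = 7431 km. Period T = 2π√(a³/μ) = 2π√(7431³/398600) = 6375.0 s = 106.25 min.
Single-satellite node shift = (6375.0/86166) × 360° = 26.63°.
With 7 satellites evenly phased, successive equator crossings are 26.63/7 = 3.805° apart.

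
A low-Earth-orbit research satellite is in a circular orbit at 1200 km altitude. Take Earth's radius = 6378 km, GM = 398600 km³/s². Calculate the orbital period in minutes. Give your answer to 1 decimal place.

Semi-major axis a = 6378 + 1200 = 7578 km. Period T = 2π√(a³/μ) = 2π√(7578³/398600) = 6565.1 s = 109.42 min.

109.4 min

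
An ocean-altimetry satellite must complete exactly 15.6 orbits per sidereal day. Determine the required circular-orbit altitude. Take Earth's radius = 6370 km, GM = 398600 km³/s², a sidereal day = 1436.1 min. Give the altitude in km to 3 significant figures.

Required period T = 86166 / 15.6 = 5523.5 s.
From T = 2π√(a³/μ): a = (μ T²/4π²)^(1/3) = (398600 × 5523.5² / 4π²)^(1/3) = 6754 km.
Altitude h = a − R = 6754 − 6370 = 384 km.

384 km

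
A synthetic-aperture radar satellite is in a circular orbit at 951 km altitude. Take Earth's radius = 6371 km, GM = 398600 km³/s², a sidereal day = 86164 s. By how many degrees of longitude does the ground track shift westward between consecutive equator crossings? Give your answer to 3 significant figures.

26.1°

Semi-major axis a = 6371 + 951 = 7322 km. Period T = 2π√(a³/μ) = 2π√(7322³/398600) = 6235.3 s = 103.92 min.
During one orbit Earth rotates (6235.3 / 86164) × 360° = 26.05°.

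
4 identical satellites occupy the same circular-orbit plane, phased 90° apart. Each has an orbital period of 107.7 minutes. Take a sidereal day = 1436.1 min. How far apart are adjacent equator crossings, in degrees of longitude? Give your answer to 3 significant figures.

6.75°

T = 107.7 min = 6462.0 s.
Single-satellite node shift = (6462.0/86166) × 360° = 27.00°.
With 4 satellites evenly phased, successive equator crossings are 27.00/4 = 6.750° apart.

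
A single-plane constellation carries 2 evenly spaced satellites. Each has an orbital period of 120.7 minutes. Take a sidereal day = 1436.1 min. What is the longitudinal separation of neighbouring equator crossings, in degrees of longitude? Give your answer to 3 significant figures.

15.1°

T = 120.7 min = 7242.0 s.
Single-satellite node shift = (7242.0/86166) × 360° = 30.26°.
With 2 satellites evenly phased, successive equator crossings are 30.26/2 = 15.128° apart.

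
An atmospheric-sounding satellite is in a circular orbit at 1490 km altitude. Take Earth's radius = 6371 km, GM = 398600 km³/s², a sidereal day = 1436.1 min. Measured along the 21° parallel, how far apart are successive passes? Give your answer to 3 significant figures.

3010 km

Semi-major axis a = 6371 + 1490 = 7861 km. Period T = 2π√(a³/μ) = 2π√(7861³/398600) = 6936.3 s = 115.61 min.
Node shift per orbit = (6936.3/86166) × 360° = 28.98°.
Equatorial spacing = 28.98 × 111.2 km/° = 3222 km.
At 21° latitude, spacing = 3222 × cos(21°) = 3008 km.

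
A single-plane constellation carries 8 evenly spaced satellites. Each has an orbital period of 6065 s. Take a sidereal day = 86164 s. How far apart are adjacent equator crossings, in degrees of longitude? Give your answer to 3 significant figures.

3.17°

Single-satellite node shift = (6065.0/86164) × 360° = 25.34°.
With 8 satellites evenly phased, successive equator crossings are 25.34/8 = 3.168° apart.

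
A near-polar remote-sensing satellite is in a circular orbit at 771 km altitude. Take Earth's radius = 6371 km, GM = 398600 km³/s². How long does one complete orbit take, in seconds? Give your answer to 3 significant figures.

6010 seconds

Semi-major axis a = 6371 + 771 = 7142 km. Period T = 2π√(a³/μ) = 2π√(7142³/398600) = 6006.8 s = 100.11 min.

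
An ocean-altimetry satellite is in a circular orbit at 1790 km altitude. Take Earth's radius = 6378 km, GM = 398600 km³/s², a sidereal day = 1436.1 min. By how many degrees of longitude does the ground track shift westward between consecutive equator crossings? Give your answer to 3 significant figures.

Semi-major axis a = 6378 + 1790 = 8168 km. Period T = 2π√(a³/μ) = 2π√(8168³/398600) = 7346.6 s = 122.44 min.
During one orbit Earth rotates (7346.6 / 86166) × 360° = 30.69°.

30.7°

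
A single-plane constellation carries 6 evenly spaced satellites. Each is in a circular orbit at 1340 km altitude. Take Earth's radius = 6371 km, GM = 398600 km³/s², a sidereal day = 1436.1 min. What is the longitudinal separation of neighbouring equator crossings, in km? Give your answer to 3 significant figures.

Semi-major axis a = 6371 + 1340 = 7711 km. Period T = 2π√(a³/μ) = 2π√(7711³/398600) = 6738.7 s = 112.31 min.
Single-satellite node shift = (6738.7/86166) × 360° = 28.15°.
With 6 satellites evenly phased, successive equator crossings are 28.15/6 = 4.692° apart.
That is 4.692 × 111.2 = 522 km at the equator.

522 km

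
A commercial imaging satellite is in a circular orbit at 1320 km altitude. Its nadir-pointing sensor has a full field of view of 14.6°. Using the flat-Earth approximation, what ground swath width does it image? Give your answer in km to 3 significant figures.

Half-angle = 14.6°/2 = 7.3°.
Swath width ≈ 2h·tan(θ/2) = 2 × 1320 × tan(7.3°) = 338.2 km.

338 km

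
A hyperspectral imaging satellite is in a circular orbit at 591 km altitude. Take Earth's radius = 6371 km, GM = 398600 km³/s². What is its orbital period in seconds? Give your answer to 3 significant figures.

Semi-major axis a = 6371 + 591 = 6962 km. Period T = 2π√(a³/μ) = 2π√(6962³/398600) = 5781.1 s = 96.35 min.

5780 seconds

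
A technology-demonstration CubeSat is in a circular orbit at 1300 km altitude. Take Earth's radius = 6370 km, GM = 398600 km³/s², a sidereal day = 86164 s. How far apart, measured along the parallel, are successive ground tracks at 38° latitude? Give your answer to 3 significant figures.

2450 km

Semi-major axis a = 6370 + 1300 = 7670 km. Period T = 2π√(a³/μ) = 2π√(7670³/398600) = 6685.0 s = 111.42 min.
Node shift per orbit = (6685.0/86164) × 360° = 27.93°.
Equatorial spacing = 27.93 × 111.2 km/° = 3105 km.
At 38° latitude, spacing = 3105 × cos(38°) = 2447 km.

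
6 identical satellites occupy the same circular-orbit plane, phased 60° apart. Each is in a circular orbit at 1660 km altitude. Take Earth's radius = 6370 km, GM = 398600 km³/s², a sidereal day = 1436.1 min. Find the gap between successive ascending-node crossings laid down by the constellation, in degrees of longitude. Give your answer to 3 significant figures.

4.99°

Semi-major axis a = 6370 + 1660 = 8030 km. Period T = 2π√(a³/μ) = 2π√(8030³/398600) = 7161.2 s = 119.35 min.
Single-satellite node shift = (7161.2/86166) × 360° = 29.92°.
With 6 satellites evenly phased, successive equator crossings are 29.92/6 = 4.987° apart.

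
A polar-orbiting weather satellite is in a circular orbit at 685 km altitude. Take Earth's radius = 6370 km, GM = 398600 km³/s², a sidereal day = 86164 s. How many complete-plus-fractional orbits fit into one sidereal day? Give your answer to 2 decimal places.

14.61

Semi-major axis a = 6370 + 685 = 7055 km. Period T = 2π√(a³/μ) = 2π√(7055³/398600) = 5897.3 s = 98.29 min.
Orbits per sidereal day = 86164 / 5897.3 = 14.611.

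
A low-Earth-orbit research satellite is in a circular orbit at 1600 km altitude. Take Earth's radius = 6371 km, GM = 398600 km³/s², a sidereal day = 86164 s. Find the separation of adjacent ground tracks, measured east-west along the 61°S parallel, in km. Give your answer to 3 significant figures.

Semi-major axis a = 6371 + 1600 = 7971 km. Period T = 2π√(a³/μ) = 2π√(7971³/398600) = 7082.4 s = 118.04 min.
Node shift per orbit = (7082.4/86164) × 360° = 29.59°.
Equatorial spacing = 29.59 × 111.2 km/° = 3290 km.
At 61° latitude, spacing = 3290 × cos(61°) = 1595 km.

1600 km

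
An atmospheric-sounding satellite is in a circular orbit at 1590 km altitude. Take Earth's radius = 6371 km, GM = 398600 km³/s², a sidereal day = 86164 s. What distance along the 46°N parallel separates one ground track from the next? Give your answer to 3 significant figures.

2280 km

Semi-major axis a = 6371 + 1590 = 7961 km. Period T = 2π√(a³/μ) = 2π√(7961³/398600) = 7069.1 s = 117.82 min.
Node shift per orbit = (7069.1/86164) × 360° = 29.54°.
Equatorial spacing = 29.54 × 111.2 km/° = 3284 km.
At 46° latitude, spacing = 3284 × cos(46°) = 2281 km.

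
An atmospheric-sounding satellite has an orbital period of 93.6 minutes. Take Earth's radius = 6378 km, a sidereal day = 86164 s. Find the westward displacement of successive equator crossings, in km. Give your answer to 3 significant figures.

2610 km

T = 93.6 min = 5616.0 s.
During one orbit Earth rotates (5616.0 / 86164) × 360° = 23.46°.
At the equator that is 23.46° × (2π·6378/360) km/° = 23.46 × 111.3 = 2612 km.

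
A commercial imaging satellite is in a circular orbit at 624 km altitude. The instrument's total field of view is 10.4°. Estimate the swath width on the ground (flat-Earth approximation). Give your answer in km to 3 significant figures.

Half-angle = 10.4°/2 = 5.2°.
Swath width ≈ 2h·tan(θ/2) = 2 × 624 × tan(5.2°) = 113.6 km.

114 km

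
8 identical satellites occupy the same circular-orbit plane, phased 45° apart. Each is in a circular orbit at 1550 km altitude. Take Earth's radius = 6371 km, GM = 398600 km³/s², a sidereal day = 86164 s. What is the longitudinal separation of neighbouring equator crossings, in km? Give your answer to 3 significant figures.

407 km

Semi-major axis a = 6371 + 1550 = 7921 km. Period T = 2π√(a³/μ) = 2π√(7921³/398600) = 7015.9 s = 116.93 min.
Single-satellite node shift = (7015.9/86164) × 360° = 29.31°.
With 8 satellites evenly phased, successive equator crossings are 29.31/8 = 3.664° apart.
That is 3.664 × 111.2 = 407 km at the equator.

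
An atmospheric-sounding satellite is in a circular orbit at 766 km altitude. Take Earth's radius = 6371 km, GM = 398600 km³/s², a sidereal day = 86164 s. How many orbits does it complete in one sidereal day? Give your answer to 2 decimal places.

14.36

Semi-major axis a = 6371 + 766 = 7137 km. Period T = 2π√(a³/μ) = 2π√(7137³/398600) = 6000.5 s = 100.01 min.
Orbits per sidereal day = 86164 / 6000.5 = 14.360.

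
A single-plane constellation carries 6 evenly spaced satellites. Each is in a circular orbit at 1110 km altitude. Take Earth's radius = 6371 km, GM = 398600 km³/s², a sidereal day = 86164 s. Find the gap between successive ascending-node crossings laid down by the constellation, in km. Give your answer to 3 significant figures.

499 km

Semi-major axis a = 6371 + 1110 = 7481 km. Period T = 2π√(a³/μ) = 2π√(7481³/398600) = 6439.5 s = 107.32 min.
Single-satellite node shift = (6439.5/86164) × 360° = 26.90°.
With 6 satellites evenly phased, successive equator crossings are 26.90/6 = 4.484° apart.
That is 4.484 × 111.2 = 499 km at the equator.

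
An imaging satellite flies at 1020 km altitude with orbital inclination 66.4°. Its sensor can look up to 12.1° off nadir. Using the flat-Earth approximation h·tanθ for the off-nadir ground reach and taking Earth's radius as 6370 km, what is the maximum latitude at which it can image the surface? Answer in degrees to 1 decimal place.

68.4°

For a prograde orbit the ground track reaches latitude ±i = ±66.4°.
Sensor half-swath on the ground ≈ 1020·tan(12.1°) = 219 km = 1.97° of latitude.
Maximum observable latitude ≈ 66.4 + 1.97 = 68.4°.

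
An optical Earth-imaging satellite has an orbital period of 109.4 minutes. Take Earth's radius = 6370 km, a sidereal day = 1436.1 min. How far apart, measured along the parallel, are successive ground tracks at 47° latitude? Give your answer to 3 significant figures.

2080 km

T = 109.4 min = 6564.0 s.
Node shift per orbit = (6564.0/86166) × 360° = 27.42°.
Equatorial spacing = 27.42 × 111.2 km/° = 3049 km.
At 47° latitude, spacing = 3049 × cos(47°) = 2079 km.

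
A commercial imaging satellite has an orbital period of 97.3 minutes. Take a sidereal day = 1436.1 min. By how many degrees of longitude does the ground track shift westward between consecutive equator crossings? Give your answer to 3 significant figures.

24.4°

T = 97.3 min = 5838.0 s.
During one orbit Earth rotates (5838.0 / 86166) × 360° = 24.39°.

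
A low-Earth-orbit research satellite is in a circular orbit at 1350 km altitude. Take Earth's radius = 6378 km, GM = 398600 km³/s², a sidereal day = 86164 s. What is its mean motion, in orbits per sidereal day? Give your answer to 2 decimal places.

Semi-major axis a = 6378 + 1350 = 7728 km. Period T = 2π√(a³/μ) = 2π√(7728³/398600) = 6761.0 s = 112.68 min.
Orbits per sidereal day = 86164 / 6761.0 = 12.744.

12.74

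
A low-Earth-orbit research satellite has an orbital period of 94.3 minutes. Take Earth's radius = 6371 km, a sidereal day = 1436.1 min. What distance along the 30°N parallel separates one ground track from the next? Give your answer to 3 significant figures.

2280 km

T = 94.3 min = 5658.0 s.
Node shift per orbit = (5658.0/86166) × 360° = 23.64°.
Equatorial spacing = 23.64 × 111.2 km/° = 2629 km.
At 30° latitude, spacing = 2629 × cos(30°) = 2276 km.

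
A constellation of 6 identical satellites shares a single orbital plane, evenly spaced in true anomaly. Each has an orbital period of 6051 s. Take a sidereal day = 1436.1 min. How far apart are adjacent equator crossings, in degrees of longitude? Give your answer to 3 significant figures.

4.21°

Single-satellite node shift = (6051.0/86166) × 360° = 25.28°.
With 6 satellites evenly phased, successive equator crossings are 25.28/6 = 4.213° apart.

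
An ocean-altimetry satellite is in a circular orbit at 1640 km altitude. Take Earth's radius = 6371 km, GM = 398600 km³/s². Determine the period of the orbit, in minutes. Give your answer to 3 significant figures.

119 min

Semi-major axis a = 6371 + 1640 = 8011 km. Period T = 2π√(a³/μ) = 2π√(8011³/398600) = 7135.8 s = 118.93 min.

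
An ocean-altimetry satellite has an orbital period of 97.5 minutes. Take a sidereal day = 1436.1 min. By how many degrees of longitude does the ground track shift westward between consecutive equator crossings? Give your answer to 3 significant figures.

24.4°

T = 97.5 min = 5850.0 s.
During one orbit Earth rotates (5850.0 / 86166) × 360° = 24.44°.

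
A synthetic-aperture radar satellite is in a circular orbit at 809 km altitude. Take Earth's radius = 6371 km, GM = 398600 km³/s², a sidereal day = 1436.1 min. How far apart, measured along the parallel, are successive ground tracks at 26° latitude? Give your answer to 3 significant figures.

2530 km

Semi-major axis a = 6371 + 809 = 7180 km. Period T = 2π√(a³/μ) = 2π√(7180³/398600) = 6054.8 s = 100.91 min.
Node shift per orbit = (6054.8/86166) × 360° = 25.30°.
Equatorial spacing = 25.30 × 111.2 km/° = 2813 km.
At 26° latitude, spacing = 2813 × cos(26°) = 2528 km.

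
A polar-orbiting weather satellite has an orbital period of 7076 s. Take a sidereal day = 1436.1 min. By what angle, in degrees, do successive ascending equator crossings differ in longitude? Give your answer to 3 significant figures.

29.6°

During one orbit Earth rotates (7076.0 / 86166) × 360° = 29.56°.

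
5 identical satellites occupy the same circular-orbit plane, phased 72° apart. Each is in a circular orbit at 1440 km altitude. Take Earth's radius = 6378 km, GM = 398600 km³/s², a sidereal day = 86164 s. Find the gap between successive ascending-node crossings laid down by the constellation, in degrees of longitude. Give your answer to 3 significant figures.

5.75°

Semi-major axis a = 6378 + 1440 = 7818 km. Period T = 2π√(a³/μ) = 2π√(7818³/398600) = 6879.5 s = 114.66 min.
Single-satellite node shift = (6879.5/86164) × 360° = 28.74°.
With 5 satellites evenly phased, successive equator crossings are 28.74/5 = 5.749° apart.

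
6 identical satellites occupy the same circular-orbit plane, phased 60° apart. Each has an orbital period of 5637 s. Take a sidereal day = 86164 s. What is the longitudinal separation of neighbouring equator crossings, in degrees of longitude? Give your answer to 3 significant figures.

Single-satellite node shift = (5637.0/86164) × 360° = 23.55°.
With 6 satellites evenly phased, successive equator crossings are 23.55/6 = 3.925° apart.

3.93°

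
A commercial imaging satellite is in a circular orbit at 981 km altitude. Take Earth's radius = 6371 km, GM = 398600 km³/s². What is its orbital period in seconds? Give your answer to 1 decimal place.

Semi-major axis a = 6371 + 981 = 7352 km. Period T = 2π√(a³/μ) = 2π√(7352³/398600) = 6273.6 s = 104.56 min.

6273.6 seconds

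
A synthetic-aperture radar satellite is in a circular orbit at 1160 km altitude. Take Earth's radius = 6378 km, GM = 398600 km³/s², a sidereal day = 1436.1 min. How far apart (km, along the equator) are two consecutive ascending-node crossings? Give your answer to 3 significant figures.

3030 km

Semi-major axis a = 6378 + 1160 = 7538 km. Period T = 2π√(a³/μ) = 2π√(7538³/398600) = 6513.2 s = 108.55 min.
During one orbit Earth rotates (6513.2 / 86166) × 360° = 27.21°.
At the equator that is 27.21° × (2π·6378/360) km/° = 27.21 × 111.3 = 3029 km.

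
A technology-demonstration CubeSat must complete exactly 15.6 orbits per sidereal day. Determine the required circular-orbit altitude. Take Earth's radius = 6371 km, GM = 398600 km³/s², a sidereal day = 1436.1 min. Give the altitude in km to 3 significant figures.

Required period T = 86166 / 15.6 = 5523.5 s.
From T = 2π√(a³/μ): a = (μ T²/4π²)^(1/3) = (398600 × 5523.5² / 4π²)^(1/3) = 6754 km.
Altitude h = a − R = 6754 − 6371 = 383 km.

383 km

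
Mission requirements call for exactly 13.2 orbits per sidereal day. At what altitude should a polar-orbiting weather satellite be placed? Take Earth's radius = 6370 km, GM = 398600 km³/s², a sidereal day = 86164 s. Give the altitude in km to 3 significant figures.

Required period T = 86164 / 13.2 = 6527.6 s.
From T = 2π√(a³/μ): a = (μ T²/4π²)^(1/3) = (398600 × 6527.6² / 4π²)^(1/3) = 7549 km.
Altitude h = a − R = 7549 − 6370 = 1179 km.

1180 km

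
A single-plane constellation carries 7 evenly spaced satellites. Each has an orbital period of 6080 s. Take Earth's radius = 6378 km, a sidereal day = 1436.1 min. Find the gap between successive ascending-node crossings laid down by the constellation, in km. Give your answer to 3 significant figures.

404 km

Single-satellite node shift = (6080.0/86166) × 360° = 25.40°.
With 7 satellites evenly phased, successive equator crossings are 25.40/7 = 3.629° apart.
That is 3.629 × 111.3 = 404 km at the equator.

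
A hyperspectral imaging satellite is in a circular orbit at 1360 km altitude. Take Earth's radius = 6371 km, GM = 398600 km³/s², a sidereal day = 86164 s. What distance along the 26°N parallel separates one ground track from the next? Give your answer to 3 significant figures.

2820 km

Semi-major axis a = 6371 + 1360 = 7731 km. Period T = 2π√(a³/μ) = 2π√(7731³/398600) = 6765.0 s = 112.75 min.
Node shift per orbit = (6765.0/86164) × 360° = 28.26°.
Equatorial spacing = 28.26 × 111.2 km/° = 3143 km.
At 26° latitude, spacing = 3143 × cos(26°) = 2825 km.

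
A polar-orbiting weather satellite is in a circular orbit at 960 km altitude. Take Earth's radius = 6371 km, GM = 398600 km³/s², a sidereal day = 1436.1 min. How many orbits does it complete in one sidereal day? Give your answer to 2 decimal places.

Semi-major axis a = 6371 + 960 = 7331 km. Period T = 2π√(a³/μ) = 2π√(7331³/398600) = 6246.8 s = 104.11 min.
Orbits per sidereal day = 86166 / 6246.8 = 13.794.

13.79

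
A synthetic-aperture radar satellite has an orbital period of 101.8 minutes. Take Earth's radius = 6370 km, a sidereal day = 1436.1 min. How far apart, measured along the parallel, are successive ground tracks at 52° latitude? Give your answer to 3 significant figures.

1750 km

T = 101.8 min = 6108.0 s.
Node shift per orbit = (6108.0/86166) × 360° = 25.52°.
Equatorial spacing = 25.52 × 111.2 km/° = 2837 km.
At 52° latitude, spacing = 2837 × cos(52°) = 1747 km.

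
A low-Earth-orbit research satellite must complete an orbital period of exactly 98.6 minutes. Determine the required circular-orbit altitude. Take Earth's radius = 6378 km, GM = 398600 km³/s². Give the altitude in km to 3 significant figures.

692 km

T = 98.6 min = 5916.0 s.
From T = 2π√(a³/μ): a = (μ T²/4π²)^(1/3) = (398600 × 5916.0² / 4π²)^(1/3) = 7070 km.
Altitude h = a − R = 7070 − 6378 = 692 km.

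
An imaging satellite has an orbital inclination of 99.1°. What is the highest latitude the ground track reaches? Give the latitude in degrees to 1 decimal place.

Retrograde orbit: the ground track reaches ±(180° − i) = ±(180 − 99.1) = ±80.9°.

80.9°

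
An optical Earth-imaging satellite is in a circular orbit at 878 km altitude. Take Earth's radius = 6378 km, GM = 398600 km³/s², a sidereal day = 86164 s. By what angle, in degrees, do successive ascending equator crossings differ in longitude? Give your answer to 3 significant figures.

25.7°

Semi-major axis a = 6378 + 878 = 7256 km. Period T = 2π√(a³/μ) = 2π√(7256³/398600) = 6151.2 s = 102.52 min.
During one orbit Earth rotates (6151.2 / 86164) × 360° = 25.70°.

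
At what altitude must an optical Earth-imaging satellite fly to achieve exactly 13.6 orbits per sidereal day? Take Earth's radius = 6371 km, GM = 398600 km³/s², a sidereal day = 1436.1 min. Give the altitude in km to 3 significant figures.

Required period T = 86166 / 13.6 = 6335.7 s.
From T = 2π√(a³/μ): a = (μ T²/4π²)^(1/3) = (398600 × 6335.7² / 4π²)^(1/3) = 7400 km.
Altitude h = a − R = 7400 − 6371 = 1029 km.

1030 km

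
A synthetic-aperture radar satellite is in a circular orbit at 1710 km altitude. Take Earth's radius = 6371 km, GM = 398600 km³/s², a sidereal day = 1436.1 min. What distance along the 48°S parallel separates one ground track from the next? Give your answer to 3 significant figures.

2250 km

Semi-major axis a = 6371 + 1710 = 8081 km. Period T = 2π√(a³/μ) = 2π√(8081³/398600) = 7229.5 s = 120.49 min.
Node shift per orbit = (7229.5/86166) × 360° = 30.20°.
Equatorial spacing = 30.20 × 111.2 km/° = 3359 km.
At 48° latitude, spacing = 3359 × cos(48°) = 2247 km.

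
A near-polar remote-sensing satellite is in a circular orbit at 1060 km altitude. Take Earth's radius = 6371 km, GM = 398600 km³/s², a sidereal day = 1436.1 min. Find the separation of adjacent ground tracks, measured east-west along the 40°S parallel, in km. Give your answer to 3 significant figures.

2270 km

Semi-major axis a = 6371 + 1060 = 7431 km. Period T = 2π√(a³/μ) = 2π√(7431³/398600) = 6375.0 s = 106.25 min.
Node shift per orbit = (6375.0/86166) × 360° = 26.63°.
Equatorial spacing = 26.63 × 111.2 km/° = 2962 km.
At 40° latitude, spacing = 2962 × cos(40°) = 2269 km.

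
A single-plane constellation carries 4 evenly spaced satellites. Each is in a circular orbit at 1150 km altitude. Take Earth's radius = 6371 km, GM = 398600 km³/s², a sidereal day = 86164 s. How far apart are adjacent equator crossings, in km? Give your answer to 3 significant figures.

754 km

Semi-major axis a = 6371 + 1150 = 7521 km. Period T = 2π√(a³/μ) = 2π√(7521³/398600) = 6491.2 s = 108.19 min.
Single-satellite node shift = (6491.2/86164) × 360° = 27.12°.
With 4 satellites evenly phased, successive equator crossings are 27.12/4 = 6.780° apart.
That is 6.780 × 111.2 = 754 km at the equator.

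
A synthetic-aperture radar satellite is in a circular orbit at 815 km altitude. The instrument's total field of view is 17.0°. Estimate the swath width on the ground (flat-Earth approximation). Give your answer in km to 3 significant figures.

Half-angle = 17.0°/2 = 8.5°.
Swath width ≈ 2h·tan(θ/2) = 2 × 815 × tan(8.5°) = 243.6 km.

244 km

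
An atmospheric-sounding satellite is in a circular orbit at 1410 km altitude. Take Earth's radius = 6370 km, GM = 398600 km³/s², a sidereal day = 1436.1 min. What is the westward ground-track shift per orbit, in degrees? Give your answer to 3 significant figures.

Semi-major axis a = 6370 + 1410 = 7780 km. Period T = 2π√(a³/μ) = 2π√(7780³/398600) = 6829.4 s = 113.82 min.
During one orbit Earth rotates (6829.4 / 86166) × 360° = 28.53°.

28.5°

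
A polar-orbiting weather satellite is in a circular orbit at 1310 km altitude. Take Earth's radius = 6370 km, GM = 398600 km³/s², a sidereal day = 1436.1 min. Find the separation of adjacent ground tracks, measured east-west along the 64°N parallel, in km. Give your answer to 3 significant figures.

Semi-major axis a = 6370 + 1310 = 7680 km. Period T = 2π√(a³/μ) = 2π√(7680³/398600) = 6698.1 s = 111.64 min.
Node shift per orbit = (6698.1/86166) × 360° = 27.98°.
Equatorial spacing = 27.98 × 111.2 km/° = 3111 km.
At 64° latitude, spacing = 3111 × cos(64°) = 1364 km.

1360 km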